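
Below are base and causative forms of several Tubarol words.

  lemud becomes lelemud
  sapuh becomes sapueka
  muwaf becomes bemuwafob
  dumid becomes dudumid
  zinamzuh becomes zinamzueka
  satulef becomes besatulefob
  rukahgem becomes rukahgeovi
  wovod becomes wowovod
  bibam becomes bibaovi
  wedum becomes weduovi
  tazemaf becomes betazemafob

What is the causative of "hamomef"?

zinamzuh and wedum both have last vowel 'u' yet inflect differently (zinamzueka, weduovi), so the last vowel is not what conditions the rule; the final letter is.
"hamomef" ends in -f. The stems ending in -f (satulef → besatulefob, tazemaf → betazemafob, muwaf → bemuwafob) add be- … -ob around the stem.
So hamomef → behamomefob.

behamomefob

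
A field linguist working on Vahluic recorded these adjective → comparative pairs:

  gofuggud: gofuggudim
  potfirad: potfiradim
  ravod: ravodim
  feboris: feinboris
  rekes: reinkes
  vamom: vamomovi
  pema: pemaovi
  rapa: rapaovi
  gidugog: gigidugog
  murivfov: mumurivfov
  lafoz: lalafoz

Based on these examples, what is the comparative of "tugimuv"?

ravod and vamom both have last vowel 'o' yet inflect differently (ravodim, vamomovi), so the last vowel is not what conditions the rule; the final letter is.
"tugimuv" ends in -v. The one such stem in the data (murivfov → mumurivfov) repeats the first consonant+vowel as a prefix (as do gidugog, lafoz), so the same rule applies.
The other patterns: stems ending in -d add -im; stems ending in -s insert -in- after the first vowel; stems ending in -a or -m add -ovi.
So tugimuv → tutugimuv.

tutugimuv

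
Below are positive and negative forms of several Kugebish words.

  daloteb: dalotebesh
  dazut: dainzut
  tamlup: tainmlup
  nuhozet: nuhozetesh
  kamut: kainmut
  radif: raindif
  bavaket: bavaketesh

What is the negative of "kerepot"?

nuhozet and dazut both end in -t yet inflect differently (nuhozetesh, dainzut), so the final letter is not what conditions the rule; the number of vowels is.
"kerepot" has 3 vowels. The stems with 3 vowels (daloteb → dalotebesh, nuhozet → nuhozetesh, bavaket → bavaketesh) add -esh.
The other pattern: stems with 2 vowels insert -in- after the first vowel.
So kerepot → kerepotesh.

kerepotesh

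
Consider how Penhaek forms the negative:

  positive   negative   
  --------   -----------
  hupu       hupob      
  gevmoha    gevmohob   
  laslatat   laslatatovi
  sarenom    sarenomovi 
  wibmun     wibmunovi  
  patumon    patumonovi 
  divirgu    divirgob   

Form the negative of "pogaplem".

hupu and wibmun both have last vowel 'u' yet inflect differently (hupob, wibmunovi), so the last vowel is not what conditions the rule; whether the stem ends in a vowel or a consonant is.
"pogaplem" ends in a consonant. The stems ending in a consonant (wibmun → wibmunovi, patumon → patumonovi, sarenom → sarenomovi) add -ovi.
The other pattern: stems ending in a vowel drop the final letter and add -ob.
So pogaplem → pogaplemovi.

pogaplemovi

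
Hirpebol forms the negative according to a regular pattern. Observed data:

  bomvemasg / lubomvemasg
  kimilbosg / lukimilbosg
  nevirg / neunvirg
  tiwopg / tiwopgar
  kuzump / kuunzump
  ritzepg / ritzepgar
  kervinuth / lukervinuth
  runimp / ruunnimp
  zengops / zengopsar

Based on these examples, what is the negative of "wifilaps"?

wifilapsar

"wifilaps" has second-to-last letter 'p'. The stems whose second-to-last letter is 'p' (zengops → zengopsar, ritzepg → ritzepgar, tiwopg → tiwopgar) add -ar.
The other patterns: stems whose second-to-last letter is 'm' or 'r' insert -un- after the first vowel; stems whose second-to-last letter is 's' or 't' add the prefix lu-.
So wifilaps → wifilapsar.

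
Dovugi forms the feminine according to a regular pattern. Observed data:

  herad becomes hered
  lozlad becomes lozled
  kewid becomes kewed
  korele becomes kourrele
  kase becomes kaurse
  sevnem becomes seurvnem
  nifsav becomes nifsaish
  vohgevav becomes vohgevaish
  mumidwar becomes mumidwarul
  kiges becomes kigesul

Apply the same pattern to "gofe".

herad and nifsav both have last vowel 'a' yet inflect differently (hered, nifsaish), so the last vowel is not what conditions the rule; the final letter is.
"gofe" ends in -e. The stems ending in -e (korele → kourrele, kase → kaurse) insert -ur- after the first vowel.
The other patterns: stems ending in -d change the last vowel to 'e'; stems ending in -v drop the final letter and add -ish; stems ending in -r or -s add -ul.
So gofe → gourfe.

gourfe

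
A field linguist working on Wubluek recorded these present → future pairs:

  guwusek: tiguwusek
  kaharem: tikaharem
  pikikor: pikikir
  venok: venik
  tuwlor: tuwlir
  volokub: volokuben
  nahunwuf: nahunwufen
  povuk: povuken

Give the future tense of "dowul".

dowulen

"dowul" has last vowel 'u'. The stems whose last vowel is 'u' (volokub → volokuben, nahunwuf → nahunwufen, povuk → povuken) add -en.
So dowul → dowulen.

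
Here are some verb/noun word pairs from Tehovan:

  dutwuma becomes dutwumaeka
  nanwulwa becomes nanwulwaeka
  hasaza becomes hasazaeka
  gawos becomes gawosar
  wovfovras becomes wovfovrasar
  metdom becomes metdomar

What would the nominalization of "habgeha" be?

dutwuma and wovfovras both have last vowel 'a' yet inflect differently (dutwumaeka, wovfovrasar), so the last vowel is not what conditions the rule; the final letter is.
"habgeha" ends in -a. The stems ending in -a (dutwuma → dutwumaeka, nanwulwa → nanwulwaeka, hasaza → hasazaeka) add -eka.
The other pattern: stems ending in -m or -s add -ar.
So habgeha → habgehaeka.

habgehaeka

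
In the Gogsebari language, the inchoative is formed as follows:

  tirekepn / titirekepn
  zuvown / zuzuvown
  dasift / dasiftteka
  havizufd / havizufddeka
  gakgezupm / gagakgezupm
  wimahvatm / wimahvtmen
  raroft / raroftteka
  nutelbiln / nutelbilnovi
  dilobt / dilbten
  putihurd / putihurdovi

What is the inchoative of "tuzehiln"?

gakgezupm and wimahvatm both end in -m yet inflect differently (gagakgezupm, wimahvtmen), so the final letter is not what conditions the rule; the second-to-last letter is.
"tuzehiln" has second-to-last letter 'l'. The one such stem in the data (nutelbiln → nutelbilnovi) adds -ovi, so the same rule applies.
The other patterns: stems whose second-to-last letter is 'p' or 'w' repeat the first consonant+vowel as a prefix; stems whose second-to-last letter is 'b' or 't' delete the last vowel and add -en; stems whose second-to-last letter is 'f' double the final consonant and add -eka.
So tuzehiln → tuzehilnovi.

tuzehilnovi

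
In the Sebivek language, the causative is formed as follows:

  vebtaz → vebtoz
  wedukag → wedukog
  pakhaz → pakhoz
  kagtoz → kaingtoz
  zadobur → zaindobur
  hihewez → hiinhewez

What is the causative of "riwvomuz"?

riinwvomuz

vebtaz and kagtoz both end in -z yet inflect differently (vebtoz, kaingtoz), so the final letter is not what conditions the rule; the last vowel is.
"riwvomuz" has last vowel 'u'. The one such stem in the data (zadobur → zaindobur) inserts -in- after the first vowel (as do kagtoz, hihewez), so the same rule applies.
The other pattern: stems whose last vowel is 'a' change the last vowel to 'o'.
So riwvomuz → riinwvomuz.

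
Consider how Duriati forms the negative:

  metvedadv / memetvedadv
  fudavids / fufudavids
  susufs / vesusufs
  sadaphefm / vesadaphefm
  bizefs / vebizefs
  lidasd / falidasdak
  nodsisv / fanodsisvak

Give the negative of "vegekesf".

fudavids and susufs both end in -s yet inflect differently (fufudavids, vesusufs), so the final letter is not what conditions the rule; the second-to-last letter is.
"vegekesf" has second-to-last letter 's'. The stems whose second-to-last letter is 's' (lidasd → falidasdak, nodsisv → fanodsisvak) add fa- … -ak around the stem.
So vegekesf → favegekesfak.

favegekesfak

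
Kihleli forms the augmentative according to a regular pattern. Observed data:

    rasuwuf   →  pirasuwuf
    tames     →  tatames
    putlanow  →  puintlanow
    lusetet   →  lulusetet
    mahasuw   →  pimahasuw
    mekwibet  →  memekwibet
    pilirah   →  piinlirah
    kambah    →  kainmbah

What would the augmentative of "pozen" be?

mahasuw and putlanow both end in -w yet inflect differently (pimahasuw, puintlanow), so the final letter is not what conditions the rule; the last vowel is.
"pozen" has last vowel 'e'. The stems whose last vowel is 'e' (lusetet → lulusetet, mekwibet → memekwibet, tames → tatames) repeat the first consonant+vowel as a prefix.
The other patterns: stems whose last vowel is 'u' add the prefix pi-; stems whose last vowel is 'a' or 'o' insert -in- after the first vowel.
So pozen → popozen.

popozen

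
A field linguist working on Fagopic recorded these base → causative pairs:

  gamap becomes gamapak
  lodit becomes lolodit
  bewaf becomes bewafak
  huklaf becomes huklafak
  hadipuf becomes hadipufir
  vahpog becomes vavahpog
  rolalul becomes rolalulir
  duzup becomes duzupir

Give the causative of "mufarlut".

"mufarlut" has last vowel 'u'. The stems whose last vowel is 'u' (hadipuf → hadipufir, duzup → duzupir, rolalul → rolalulir) add -ir.
The other patterns: stems whose last vowel is 'a' add -ak; stems whose last vowel is 'i' or 'o' repeat the first consonant+vowel as a prefix.
So mufarlut → mufarlutir.

mufarlutir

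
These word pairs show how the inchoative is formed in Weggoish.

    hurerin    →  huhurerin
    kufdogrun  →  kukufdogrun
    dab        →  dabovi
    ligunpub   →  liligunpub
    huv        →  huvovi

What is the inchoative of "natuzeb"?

nanatuzeb

ligunpub and dab both end in -b yet inflect differently (liligunpub, dabovi), so the final letter is not what conditions the rule; the number of vowels is.
"natuzeb" has 3 vowels. The stems with 3 vowels (kufdogrun → kukufdogrun, ligunpub → liligunpub, hurerin → huhurerin) repeat the first consonant+vowel as a prefix.
The other pattern: stems with 1 vowel add -ovi.
So natuzeb → nanatuzeb.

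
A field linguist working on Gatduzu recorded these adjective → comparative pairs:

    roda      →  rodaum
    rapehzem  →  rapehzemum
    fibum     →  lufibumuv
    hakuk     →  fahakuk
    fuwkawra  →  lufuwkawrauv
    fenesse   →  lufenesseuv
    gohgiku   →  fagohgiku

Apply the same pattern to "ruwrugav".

ruwrugavum

"ruwrugav" begins with r-. The stems beginning with r- (rapehzem → rapehzemum, roda → rodaum) add -um.
The other patterns: stems beginning with f- add lu- … -uv around the stem; stems beginning with g- or h- add the prefix fa-.
So ruwrugav → ruwrugavum.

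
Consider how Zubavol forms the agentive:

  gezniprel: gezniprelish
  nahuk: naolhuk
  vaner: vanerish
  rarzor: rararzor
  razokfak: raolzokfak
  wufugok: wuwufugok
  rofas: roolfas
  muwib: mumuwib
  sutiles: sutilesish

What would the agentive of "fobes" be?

fobesish

wufugok and nahuk both end in -k yet inflect differently (wuwufugok, naolhuk), so the final letter is not what conditions the rule; the last vowel is.
"fobes" has last vowel 'e'. The stems whose last vowel is 'e' (vaner → vanerish, sutiles → sutilesish, gezniprel → gezniprelish) add -ish.
The other patterns: stems whose last vowel is 'i' or 'o' repeat the first consonant+vowel as a prefix; stems whose last vowel is 'a' or 'u' insert -ol- after the first vowel.
So fobes → fobesish.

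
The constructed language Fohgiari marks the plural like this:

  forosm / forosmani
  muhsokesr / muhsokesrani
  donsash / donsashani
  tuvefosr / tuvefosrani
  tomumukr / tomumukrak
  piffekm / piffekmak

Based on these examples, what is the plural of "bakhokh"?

bakhokhak

muhsokesr and tomumukr both end in -r yet inflect differently (muhsokesrani, tomumukrak), so the final letter is not what conditions the rule; the second-to-last letter is.
"bakhokh" has second-to-last letter 'k'. The stems whose second-to-last letter is 'k' (tomumukr → tomumukrak, piffekm → piffekmak) add -ak.
The other pattern: stems whose second-to-last letter is 's' add -ani.
So bakhokh → bakhokhak.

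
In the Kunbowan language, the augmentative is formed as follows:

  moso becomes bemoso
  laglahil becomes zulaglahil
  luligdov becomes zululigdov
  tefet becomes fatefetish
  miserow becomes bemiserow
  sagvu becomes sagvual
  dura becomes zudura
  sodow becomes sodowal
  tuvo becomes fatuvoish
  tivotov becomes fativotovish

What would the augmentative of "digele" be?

miserow and sodow both end in -w yet inflect differently (bemiserow, sodowal), so the final letter is not what conditions the rule; the first letter is.
"digele" begins with d-. The one such stem in the data (dura → zudura) adds the prefix zu-, so the same rule applies.
So digele → zudigele.

zudigele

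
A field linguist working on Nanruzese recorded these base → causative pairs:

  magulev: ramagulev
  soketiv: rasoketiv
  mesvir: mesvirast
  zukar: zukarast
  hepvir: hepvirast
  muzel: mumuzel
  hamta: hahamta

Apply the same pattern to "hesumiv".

rahesumiv

soketiv and mesvir both have last vowel 'i' yet inflect differently (rasoketiv, mesvirast), so the last vowel is not what conditions the rule; the final letter is.
"hesumiv" ends in -v. The stems ending in -v (magulev → ramagulev, soketiv → rasoketiv) add the prefix ra-.
The other patterns: stems ending in -r add -ast; stems ending in -a or -l repeat the first consonant+vowel as a prefix.
So hesumiv → rahesumiv.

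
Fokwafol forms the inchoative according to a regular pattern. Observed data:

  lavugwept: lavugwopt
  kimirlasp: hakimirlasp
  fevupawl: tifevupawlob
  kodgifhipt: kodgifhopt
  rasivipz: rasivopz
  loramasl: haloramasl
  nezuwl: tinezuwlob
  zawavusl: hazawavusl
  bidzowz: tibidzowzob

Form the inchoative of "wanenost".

"wanenost" has second-to-last letter 's'. The stems whose second-to-last letter is 's' (loramasl → haloramasl, zawavusl → hazawavusl, kimirlasp → hakimirlasp) add the prefix ha-.
The other patterns: stems whose second-to-last letter is 'w' add ti- … -ob around the stem; stems whose second-to-last letter is 'p' change the last vowel to 'o'.
So wanenost → hawanenost.

hawanenost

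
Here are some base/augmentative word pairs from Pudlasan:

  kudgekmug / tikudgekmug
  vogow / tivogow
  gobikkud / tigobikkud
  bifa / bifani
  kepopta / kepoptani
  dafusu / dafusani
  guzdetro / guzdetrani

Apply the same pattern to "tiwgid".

kudgekmug and dafusu both have last vowel 'u' yet inflect differently (tikudgekmug, dafusani), so the last vowel is not what conditions the rule; whether the stem ends in a vowel or a consonant is.
"tiwgid" ends in a consonant. The stems ending in a consonant (kudgekmug → tikudgekmug, vogow → tivogow, gobikkud → tigobikkud) add the prefix ti-.
The other pattern: stems ending in a vowel drop the final letter and add -ani.
So tiwgid → titiwgid.

titiwgid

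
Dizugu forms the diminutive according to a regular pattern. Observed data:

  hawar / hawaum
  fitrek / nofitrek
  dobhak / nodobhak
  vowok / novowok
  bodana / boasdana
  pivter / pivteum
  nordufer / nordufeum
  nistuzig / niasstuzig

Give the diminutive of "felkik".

"felkik" ends in -k. The stems ending in -k (dobhak → nodobhak, vowok → novowok, fitrek → nofitrek) add the prefix no-.
So felkik → nofelkik.

nofelkik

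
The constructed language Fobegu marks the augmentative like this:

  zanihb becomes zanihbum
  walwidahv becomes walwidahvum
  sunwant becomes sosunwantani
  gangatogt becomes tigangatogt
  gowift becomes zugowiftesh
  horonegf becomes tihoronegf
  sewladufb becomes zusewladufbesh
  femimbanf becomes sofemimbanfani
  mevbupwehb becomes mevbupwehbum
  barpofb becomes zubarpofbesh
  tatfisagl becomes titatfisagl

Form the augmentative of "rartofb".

zurartofbesh

gangatogt and gowift both end in -t yet inflect differently (tigangatogt, zugowiftesh), so the final letter is not what conditions the rule; the second-to-last letter is.
"rartofb" has second-to-last letter 'f'. The stems whose second-to-last letter is 'f' (barpofb → zubarpofbesh, sewladufb → zusewladufbesh, gowift → zugowiftesh) add zu- … -esh around the stem.
The other patterns: stems whose second-to-last letter is 'g' add the prefix ti-; stems whose second-to-last letter is 'h' add -um; stems whose second-to-last letter is 'n' add so- … -ani around the stem.
So rartofb → zurartofbesh.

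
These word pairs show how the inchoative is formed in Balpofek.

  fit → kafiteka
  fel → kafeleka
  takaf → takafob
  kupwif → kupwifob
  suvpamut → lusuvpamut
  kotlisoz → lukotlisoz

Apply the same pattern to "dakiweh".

"dakiweh" has 3 vowels. The stems with 3 vowels (suvpamut → lusuvpamut, kotlisoz → lukotlisoz) add the prefix lu-.
So dakiweh → ludakiweh.

ludakiweh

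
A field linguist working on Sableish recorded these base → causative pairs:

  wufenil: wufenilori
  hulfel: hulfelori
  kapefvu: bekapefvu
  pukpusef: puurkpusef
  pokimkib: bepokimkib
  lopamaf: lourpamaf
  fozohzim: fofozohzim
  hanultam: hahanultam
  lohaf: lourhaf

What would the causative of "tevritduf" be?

"tevritduf" ends in -f. The stems ending in -f (lopamaf → lourpamaf, pukpusef → puurkpusef, lohaf → lourhaf) insert -ur- after the first vowel.
So tevritduf → teurvritduf.

teurvritduf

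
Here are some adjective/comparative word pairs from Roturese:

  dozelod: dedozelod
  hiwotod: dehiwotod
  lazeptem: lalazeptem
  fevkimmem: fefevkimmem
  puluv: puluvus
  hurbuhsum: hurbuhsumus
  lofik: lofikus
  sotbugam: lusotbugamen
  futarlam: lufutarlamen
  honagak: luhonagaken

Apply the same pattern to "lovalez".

lazeptem and hurbuhsum both end in -m yet inflect differently (lalazeptem, hurbuhsumus), so the final letter is not what conditions the rule; the last vowel is.
"lovalez" has last vowel 'e'. The stems whose last vowel is 'e' (lazeptem → lalazeptem, fevkimmem → fefevkimmem) repeat the first consonant+vowel as a prefix.
So lovalez → lolovalez.

lolovalez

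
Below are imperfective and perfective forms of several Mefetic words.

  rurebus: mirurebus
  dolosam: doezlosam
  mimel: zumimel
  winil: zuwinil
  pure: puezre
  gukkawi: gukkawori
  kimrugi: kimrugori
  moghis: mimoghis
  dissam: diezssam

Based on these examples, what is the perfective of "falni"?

moghis and winil both have last vowel 'i' yet inflect differently (mimoghis, zuwinil), so the last vowel is not what conditions the rule; the final letter is.
"falni" ends in -i. The stems ending in -i (kimrugi → kimrugori, gukkawi → gukkawori) drop the final letter and add -ori.
So falni → falnori.

falnori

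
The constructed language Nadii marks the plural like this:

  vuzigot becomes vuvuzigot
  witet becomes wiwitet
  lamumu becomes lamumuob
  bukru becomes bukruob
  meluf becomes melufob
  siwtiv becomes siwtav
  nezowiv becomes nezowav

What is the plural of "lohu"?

vuzigot and lamumu both have 3 vowels yet inflect differently (vuvuzigot, lamumuob), so the number of vowels is not what conditions the rule; the final letter is.
"lohu" ends in -u. The stems ending in -u (lamumu → lamumuob, bukru → bukruob) add -ob.
The other patterns: stems ending in -t repeat the first consonant+vowel as a prefix; stems ending in -v change the last vowel to 'a'.
So lohu → lohuob.

lohuob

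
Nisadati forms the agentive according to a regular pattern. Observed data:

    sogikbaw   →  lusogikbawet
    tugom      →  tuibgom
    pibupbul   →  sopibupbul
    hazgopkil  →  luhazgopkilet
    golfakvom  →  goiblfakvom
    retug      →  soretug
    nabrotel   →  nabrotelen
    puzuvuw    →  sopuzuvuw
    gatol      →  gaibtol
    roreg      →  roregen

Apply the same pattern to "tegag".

lutegaget

"tegag" has last vowel 'a'. The one such stem in the data (sogikbaw → lusogikbawet) adds lu- … -et around the stem, so the same rule applies.
So tegag → lutegaget.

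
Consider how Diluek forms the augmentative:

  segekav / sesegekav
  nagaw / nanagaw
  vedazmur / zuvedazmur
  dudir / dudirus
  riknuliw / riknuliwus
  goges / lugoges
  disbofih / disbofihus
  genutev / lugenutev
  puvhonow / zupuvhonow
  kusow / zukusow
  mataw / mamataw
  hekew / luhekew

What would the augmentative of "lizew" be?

riknuliw and mataw both end in -w yet inflect differently (riknuliwus, mamataw), so the final letter is not what conditions the rule; the last vowel is.
"lizew" has last vowel 'e'. The stems whose last vowel is 'e' (genutev → lugenutev, goges → lugoges, hekew → luhekew) add the prefix lu-.
The other patterns: stems whose last vowel is 'i' add -us; stems whose last vowel is 'a' repeat the first consonant+vowel as a prefix; stems whose last vowel is 'o' or 'u' add the prefix zu-.
So lizew → lulizew.

lulizew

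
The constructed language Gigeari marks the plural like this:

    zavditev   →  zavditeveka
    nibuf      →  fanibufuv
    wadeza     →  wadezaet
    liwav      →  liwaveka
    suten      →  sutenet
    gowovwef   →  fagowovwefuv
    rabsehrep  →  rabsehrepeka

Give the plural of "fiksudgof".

fafiksudgofuv

gowovwef and suten both have last vowel 'e' yet inflect differently (fagowovwefuv, sutenet), so the last vowel is not what conditions the rule; the final letter is.
"fiksudgof" ends in -f. The stems ending in -f (nibuf → fanibufuv, gowovwef → fagowovwefuv) add fa- … -uv around the stem.
So fiksudgof → fafiksudgofuv.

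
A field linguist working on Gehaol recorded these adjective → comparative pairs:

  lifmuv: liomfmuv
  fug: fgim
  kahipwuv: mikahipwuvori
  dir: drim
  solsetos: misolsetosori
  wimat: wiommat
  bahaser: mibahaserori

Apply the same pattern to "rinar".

riomnar

dir and bahaser both end in -r yet inflect differently (drim, mibahaserori), so the final letter is not what conditions the rule; the number of vowels is.
"rinar" has 2 vowels. The stems with 2 vowels (wimat → wiommat, lifmuv → liomfmuv) insert -om- after the first vowel.
The other patterns: stems with 1 vowel delete the last vowel and add -im; stems with 3 vowels add mi- … -ori around the stem.
So rinar → riomnar.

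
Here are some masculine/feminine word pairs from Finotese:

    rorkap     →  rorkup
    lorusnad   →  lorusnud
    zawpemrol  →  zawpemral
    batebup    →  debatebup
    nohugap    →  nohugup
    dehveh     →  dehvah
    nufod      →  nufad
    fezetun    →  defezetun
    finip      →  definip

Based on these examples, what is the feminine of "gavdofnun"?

nufod and lorusnad both end in -d yet inflect differently (nufad, lorusnud), so the final letter is not what conditions the rule; the last vowel is.
"gavdofnun" has last vowel 'u'. The stems whose last vowel is 'u' (batebup → debatebup, fezetun → defezetun) add the prefix de-.
The other patterns: stems whose last vowel is 'e' or 'o' change the last vowel to 'a'; stems whose last vowel is 'a' change the last vowel to 'u'.
So gavdofnun → degavdofnun.

degavdofnun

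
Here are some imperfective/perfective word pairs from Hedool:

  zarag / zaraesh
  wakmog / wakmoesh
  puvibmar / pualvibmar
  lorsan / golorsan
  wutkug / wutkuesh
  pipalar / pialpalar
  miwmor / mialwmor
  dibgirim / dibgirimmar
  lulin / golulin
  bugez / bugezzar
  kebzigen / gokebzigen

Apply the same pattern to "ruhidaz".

ruhidazzar

zarag and lorsan both have last vowel 'a' yet inflect differently (zaraesh, golorsan), so the last vowel is not what conditions the rule; the final letter is.
"ruhidaz" ends in -z. The one such stem in the data (bugez → bugezzar) doubles the final consonant and adds -ar (as does dibgirim), so the same rule applies.
The other patterns: stems ending in -g drop the final letter and add -esh; stems ending in -n add the prefix go-; stems ending in -r insert -al- after the first vowel.
So ruhidaz → ruhidazzar.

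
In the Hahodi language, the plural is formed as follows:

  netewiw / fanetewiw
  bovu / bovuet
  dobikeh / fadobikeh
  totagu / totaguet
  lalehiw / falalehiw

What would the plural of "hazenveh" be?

"hazenveh" ends in -h. The one such stem in the data (dobikeh → fadobikeh) adds the prefix fa-, so the same rule applies.
The other pattern: stems ending in -u add -et.
So hazenveh → fahazenveh.

fahazenveh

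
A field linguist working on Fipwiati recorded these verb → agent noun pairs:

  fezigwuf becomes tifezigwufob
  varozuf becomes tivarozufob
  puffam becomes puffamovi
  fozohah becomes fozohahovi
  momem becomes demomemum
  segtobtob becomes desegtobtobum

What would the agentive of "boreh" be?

puffam and momem both end in -m yet inflect differently (puffamovi, demomemum), so the final letter is not what conditions the rule; the last vowel is.
"boreh" has last vowel 'e'. The one such stem in the data (momem → demomemum) adds de- … -um around the stem, so the same rule applies.
The other patterns: stems whose last vowel is 'u' add ti- … -ob around the stem; stems whose last vowel is 'a' add -ovi.
So boreh → deborehum.

deborehum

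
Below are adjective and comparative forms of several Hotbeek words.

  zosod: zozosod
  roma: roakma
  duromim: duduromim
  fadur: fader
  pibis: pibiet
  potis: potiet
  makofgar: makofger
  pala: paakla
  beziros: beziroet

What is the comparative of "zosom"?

zozosom

"zosom" ends in -m. The one such stem in the data (duromim → duduromim) repeats the first consonant+vowel as a prefix (as does zosod), so the same rule applies.
So zosom → zozosom.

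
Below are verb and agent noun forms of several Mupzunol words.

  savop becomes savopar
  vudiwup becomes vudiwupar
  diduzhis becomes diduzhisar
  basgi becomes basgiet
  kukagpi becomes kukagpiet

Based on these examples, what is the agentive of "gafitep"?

gafitepar

"gafitep" ends in a consonant. The stems ending in a consonant (savop → savopar, vudiwup → vudiwupar, diduzhis → diduzhisar) add -ar.
So gafitep → gafitepar.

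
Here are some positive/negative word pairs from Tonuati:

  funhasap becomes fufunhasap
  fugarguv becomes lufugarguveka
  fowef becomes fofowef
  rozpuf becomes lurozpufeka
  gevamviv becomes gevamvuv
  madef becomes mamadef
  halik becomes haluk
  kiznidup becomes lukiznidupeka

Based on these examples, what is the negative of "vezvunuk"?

gevamviv and fugarguv both end in -v yet inflect differently (gevamvuv, lufugarguveka), so the final letter is not what conditions the rule; the last vowel is.
"vezvunuk" has last vowel 'u'. The stems whose last vowel is 'u' (kiznidup → lukiznidupeka, fugarguv → lufugarguveka, rozpuf → lurozpufeka) add lu- … -eka around the stem.
So vezvunuk → luvezvunukeka.

luvezvunukeka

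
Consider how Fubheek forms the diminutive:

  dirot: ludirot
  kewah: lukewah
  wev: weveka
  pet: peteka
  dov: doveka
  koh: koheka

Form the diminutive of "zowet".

luzowet

pet and dirot both end in -t yet inflect differently (peteka, ludirot), so the final letter is not what conditions the rule; the number of vowels is.
"zowet" has 2 vowels. The stems with 2 vowels (dirot → ludirot, kewah → lukewah) add the prefix lu-.
So zowet → luzowet.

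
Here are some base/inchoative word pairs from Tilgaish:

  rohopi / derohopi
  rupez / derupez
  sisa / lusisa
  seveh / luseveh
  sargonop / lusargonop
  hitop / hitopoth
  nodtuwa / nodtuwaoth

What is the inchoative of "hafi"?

hafioth

sargonop and hitop both end in -p yet inflect differently (lusargonop, hitopoth), so the final letter is not what conditions the rule; the first letter is.
"hafi" begins with h-. The one such stem in the data (hitop → hitopoth) adds -oth, so the same rule applies.
So hafi → hafioth.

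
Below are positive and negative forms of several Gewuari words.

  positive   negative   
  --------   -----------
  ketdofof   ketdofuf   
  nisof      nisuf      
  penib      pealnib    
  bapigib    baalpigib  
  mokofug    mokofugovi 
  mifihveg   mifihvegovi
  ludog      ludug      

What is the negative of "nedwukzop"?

nedwukzup

ludog and mifihveg both end in -g yet inflect differently (ludug, mifihvegovi), so the final letter is not what conditions the rule; the last vowel is.
"nedwukzop" has last vowel 'o'. The stems whose last vowel is 'o' (ketdofof → ketdofuf, nisof → nisuf, ludog → ludug) change the last vowel to 'u'.
So nedwukzop → nedwukzup.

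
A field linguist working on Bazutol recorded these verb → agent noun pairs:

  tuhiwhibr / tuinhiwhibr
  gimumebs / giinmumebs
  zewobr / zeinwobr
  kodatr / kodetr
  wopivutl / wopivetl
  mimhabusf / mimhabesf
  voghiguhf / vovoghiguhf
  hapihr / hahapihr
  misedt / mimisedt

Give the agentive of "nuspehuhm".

tuhiwhibr and kodatr both end in -r yet inflect differently (tuinhiwhibr, kodetr), so the final letter is not what conditions the rule; the second-to-last letter is.
"nuspehuhm" has second-to-last letter 'h'. The stems whose second-to-last letter is 'h' (voghiguhf → vovoghiguhf, hapihr → hahapihr) repeat the first consonant+vowel as a prefix.
The other patterns: stems whose second-to-last letter is 'b' insert -in- after the first vowel; stems whose second-to-last letter is 's' or 't' change the last vowel to 'e'.
So nuspehuhm → nunuspehuhm.

nunuspehuhm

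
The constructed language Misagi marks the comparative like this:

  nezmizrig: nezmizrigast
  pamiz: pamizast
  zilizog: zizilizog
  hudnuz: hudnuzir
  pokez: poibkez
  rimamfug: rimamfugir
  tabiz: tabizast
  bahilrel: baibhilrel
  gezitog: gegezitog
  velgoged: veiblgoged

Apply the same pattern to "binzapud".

pokez and hudnuz both end in -z yet inflect differently (poibkez, hudnuzir), so the final letter is not what conditions the rule; the last vowel is.
"binzapud" has last vowel 'u'. The stems whose last vowel is 'u' (rimamfug → rimamfugir, hudnuz → hudnuzir) add -ir.
So binzapud → binzapudir.

binzapudir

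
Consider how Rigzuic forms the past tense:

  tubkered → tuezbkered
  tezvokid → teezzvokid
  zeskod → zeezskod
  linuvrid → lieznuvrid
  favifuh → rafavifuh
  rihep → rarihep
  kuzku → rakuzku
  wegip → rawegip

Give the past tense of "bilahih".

rabilahih

tubkered and rihep both have last vowel 'e' yet inflect differently (tuezbkered, rarihep), so the last vowel is not what conditions the rule; the final letter is.
"bilahih" ends in -h. The one such stem in the data (favifuh → rafavifuh) adds the prefix ra-, so the same rule applies.
So bilahih → rabilahih.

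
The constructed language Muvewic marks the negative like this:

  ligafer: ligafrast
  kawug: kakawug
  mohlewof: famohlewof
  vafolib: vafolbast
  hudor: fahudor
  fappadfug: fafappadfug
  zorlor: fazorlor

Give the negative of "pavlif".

zorlor and ligafer both end in -r yet inflect differently (fazorlor, ligafrast), so the final letter is not what conditions the rule; the last vowel is.
"pavlif" has last vowel 'i'. The one such stem in the data (vafolib → vafolbast) deletes the last vowel and adds -ast (as does ligafer), so the same rule applies.
The other patterns: stems whose last vowel is 'u' repeat the first consonant+vowel as a prefix; stems whose last vowel is 'o' add the prefix fa-.
So pavlif → pavlfast.

pavlfast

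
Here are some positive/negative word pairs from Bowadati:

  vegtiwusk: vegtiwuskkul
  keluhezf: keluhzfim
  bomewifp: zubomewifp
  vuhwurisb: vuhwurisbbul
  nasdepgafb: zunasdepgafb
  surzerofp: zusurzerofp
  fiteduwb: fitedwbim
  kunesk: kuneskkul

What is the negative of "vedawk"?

vedwkim

nasdepgafb and vuhwurisb both end in -b yet inflect differently (zunasdepgafb, vuhwurisbbul), so the final letter is not what conditions the rule; the second-to-last letter is.
"vedawk" has second-to-last letter 'w'. The one such stem in the data (fiteduwb → fitedwbim) deletes the last vowel and adds -im (as does keluhezf), so the same rule applies.
The other patterns: stems whose second-to-last letter is 'f' add the prefix zu-; stems whose second-to-last letter is 's' double the final consonant and add -ul.
So vedawk → vedwkim.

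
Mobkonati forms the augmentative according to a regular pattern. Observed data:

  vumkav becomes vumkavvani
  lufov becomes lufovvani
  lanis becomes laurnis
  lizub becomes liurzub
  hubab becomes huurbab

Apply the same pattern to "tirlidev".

tirlidevvani

vumkav and hubab both have last vowel 'a' yet inflect differently (vumkavvani, huurbab), so the last vowel is not what conditions the rule; the final letter is.
"tirlidev" ends in -v. The stems ending in -v (vumkav → vumkavvani, lufov → lufovvani) double the final consonant and add -ani.
So tirlidev → tirlidevvani.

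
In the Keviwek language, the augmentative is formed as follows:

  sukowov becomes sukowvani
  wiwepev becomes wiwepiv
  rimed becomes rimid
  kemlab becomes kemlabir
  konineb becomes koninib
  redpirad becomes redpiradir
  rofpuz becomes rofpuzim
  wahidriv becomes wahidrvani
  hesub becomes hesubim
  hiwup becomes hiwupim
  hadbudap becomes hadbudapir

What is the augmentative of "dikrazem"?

dikrazim

hesub and kemlab both end in -b yet inflect differently (hesubim, kemlabir), so the final letter is not what conditions the rule; the last vowel is.
"dikrazem" has last vowel 'e'. The stems whose last vowel is 'e' (wiwepev → wiwepiv, rimed → rimid, konineb → koninib) change the last vowel to 'i'.
The other patterns: stems whose last vowel is 'i' or 'o' delete the last vowel and add -ani; stems whose last vowel is 'u' add -im; stems whose last vowel is 'a' add -ir.
So dikrazem → dikrazim.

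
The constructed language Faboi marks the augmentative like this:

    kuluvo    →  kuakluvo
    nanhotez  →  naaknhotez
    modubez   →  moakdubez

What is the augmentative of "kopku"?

Every pair shown (kuluvo → kuakluvo, nanhotez → naaknhotez, modubez → moakdubez) follows the same rule: insert -ak- after the first vowel.
So kopku → koakpku.

koakpku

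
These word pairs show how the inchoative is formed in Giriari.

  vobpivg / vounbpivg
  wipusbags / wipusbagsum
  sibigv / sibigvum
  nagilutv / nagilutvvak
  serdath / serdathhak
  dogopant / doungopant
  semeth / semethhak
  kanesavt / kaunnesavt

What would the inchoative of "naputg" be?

nagilutv and sibigv both end in -v yet inflect differently (nagilutvvak, sibigvum), so the final letter is not what conditions the rule; the second-to-last letter is.
"naputg" has second-to-last letter 't'. The stems whose second-to-last letter is 't' (semeth → semethhak, nagilutv → nagilutvvak, serdath → serdathhak) double the final consonant and add -ak.
So naputg → naputggak.

naputggak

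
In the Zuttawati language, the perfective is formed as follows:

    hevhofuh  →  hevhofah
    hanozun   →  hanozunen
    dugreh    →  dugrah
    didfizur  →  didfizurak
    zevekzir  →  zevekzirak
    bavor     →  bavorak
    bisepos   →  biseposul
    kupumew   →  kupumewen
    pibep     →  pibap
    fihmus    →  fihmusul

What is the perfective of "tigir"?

tigirak

fihmus and didfizur both have last vowel 'u' yet inflect differently (fihmusul, didfizurak), so the last vowel is not what conditions the rule; the final letter is.
"tigir" ends in -r. The stems ending in -r (zevekzir → zevekzirak, didfizur → didfizurak, bavor → bavorak) add -ak.
So tigir → tigirak.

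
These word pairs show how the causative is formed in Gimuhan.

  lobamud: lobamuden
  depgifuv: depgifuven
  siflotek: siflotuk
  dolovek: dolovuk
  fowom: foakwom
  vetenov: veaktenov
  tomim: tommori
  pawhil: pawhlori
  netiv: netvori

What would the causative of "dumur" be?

"dumur" has last vowel 'u'. The stems whose last vowel is 'u' (lobamud → lobamuden, depgifuv → depgifuven) add -en.
The other patterns: stems whose last vowel is 'e' change the last vowel to 'u'; stems whose last vowel is 'o' insert -ak- after the first vowel; stems whose last vowel is 'i' delete the last vowel and add -ori.
So dumur → dumuren.

dumuren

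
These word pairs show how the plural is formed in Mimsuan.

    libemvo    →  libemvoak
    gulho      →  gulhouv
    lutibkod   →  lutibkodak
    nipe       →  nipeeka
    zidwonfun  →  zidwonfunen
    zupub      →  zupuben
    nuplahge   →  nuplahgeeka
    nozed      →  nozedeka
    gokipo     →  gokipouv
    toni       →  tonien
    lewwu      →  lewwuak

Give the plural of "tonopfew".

tonopfewen

libemvo and gokipo both end in -o yet inflect differently (libemvoak, gokipouv), so the final letter is not what conditions the rule; the first letter is.
"tonopfew" begins with t-. The one such stem in the data (toni → tonien) adds -en, so the same rule applies.
The other patterns: stems beginning with l- add -ak; stems beginning with g- add -uv; stems beginning with n- add -eka.
So tonopfew → tonopfewen.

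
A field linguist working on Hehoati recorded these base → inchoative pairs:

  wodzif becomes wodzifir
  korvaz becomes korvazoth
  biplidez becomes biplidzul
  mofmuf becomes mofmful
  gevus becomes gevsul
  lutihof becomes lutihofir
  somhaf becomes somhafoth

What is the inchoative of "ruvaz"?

ruvazoth

mofmuf and somhaf both end in -f yet inflect differently (mofmful, somhafoth), so the final letter is not what conditions the rule; the last vowel is.
"ruvaz" has last vowel 'a'. The stems whose last vowel is 'a' (somhaf → somhafoth, korvaz → korvazoth) add -oth.
The other patterns: stems whose last vowel is 'e' or 'u' delete the last vowel and add -ul; stems whose last vowel is 'i' or 'o' add -ir.
So ruvaz → ruvazoth.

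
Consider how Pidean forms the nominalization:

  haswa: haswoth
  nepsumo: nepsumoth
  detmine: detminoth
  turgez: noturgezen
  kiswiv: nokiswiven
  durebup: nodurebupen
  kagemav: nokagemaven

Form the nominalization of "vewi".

detmine and turgez both have last vowel 'e' yet inflect differently (detminoth, noturgezen), so the last vowel is not what conditions the rule; whether the stem ends in a vowel or a consonant is.
"vewi" ends in a vowel. The stems ending in a vowel (haswa → haswoth, nepsumo → nepsumoth, detmine → detminoth) drop the final letter and add -oth.
The other pattern: stems ending in a consonant add no- … -en around the stem.
So vewi → vewoth.

vewoth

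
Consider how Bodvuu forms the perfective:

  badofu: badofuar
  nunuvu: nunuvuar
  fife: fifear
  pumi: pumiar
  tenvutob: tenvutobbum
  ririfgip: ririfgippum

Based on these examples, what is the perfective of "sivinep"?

sivineppum

pumi and ririfgip both have last vowel 'i' yet inflect differently (pumiar, ririfgippum), so the last vowel is not what conditions the rule; whether the stem ends in a vowel or a consonant is.
"sivinep" ends in a consonant. The stems ending in a consonant (tenvutob → tenvutobbum, ririfgip → ririfgippum) double the final consonant and add -um.
So sivinep → sivineppum.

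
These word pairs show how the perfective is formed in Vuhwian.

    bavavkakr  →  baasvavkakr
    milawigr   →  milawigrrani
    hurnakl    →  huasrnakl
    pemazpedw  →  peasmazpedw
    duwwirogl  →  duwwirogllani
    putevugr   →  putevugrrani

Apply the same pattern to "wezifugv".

wezifugvvani

putevugr and bavavkakr both end in -r yet inflect differently (putevugrrani, baasvavkakr), so the final letter is not what conditions the rule; the second-to-last letter is.
"wezifugv" has second-to-last letter 'g'. The stems whose second-to-last letter is 'g' (putevugr → putevugrrani, duwwirogl → duwwirogllani, milawigr → milawigrrani) double the final consonant and add -ani.
So wezifugv → wezifugvvani.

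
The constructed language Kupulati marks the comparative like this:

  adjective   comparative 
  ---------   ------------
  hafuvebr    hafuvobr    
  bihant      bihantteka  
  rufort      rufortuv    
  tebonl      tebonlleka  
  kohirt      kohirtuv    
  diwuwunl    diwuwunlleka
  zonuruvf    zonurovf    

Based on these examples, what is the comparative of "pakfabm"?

rufort and bihant both end in -t yet inflect differently (rufortuv, bihantteka), so the final letter is not what conditions the rule; the second-to-last letter is.
"pakfabm" has second-to-last letter 'b'. The one such stem in the data (hafuvebr → hafuvobr) changes the last vowel to 'o' (as does zonuruvf), so the same rule applies.
The other patterns: stems whose second-to-last letter is 'r' add -uv; stems whose second-to-last letter is 'n' double the final consonant and add -eka.
So pakfabm → pakfobm.

pakfobm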